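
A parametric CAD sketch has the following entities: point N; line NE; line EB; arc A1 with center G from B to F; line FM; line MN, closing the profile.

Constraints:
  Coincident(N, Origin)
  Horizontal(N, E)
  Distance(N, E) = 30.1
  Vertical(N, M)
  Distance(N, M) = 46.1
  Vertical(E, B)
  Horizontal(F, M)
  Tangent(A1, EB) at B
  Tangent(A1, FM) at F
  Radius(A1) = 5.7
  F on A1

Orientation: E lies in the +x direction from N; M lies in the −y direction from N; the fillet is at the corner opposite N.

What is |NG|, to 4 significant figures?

47.20

N and M share the same x with |NM| = 46.1 and M on the −y side, so M = (0.000, -46.10). The virtual corner opposite N is at (30.10, -46.10). A1 meets EB tangentially, so GB is at right angles to EB and the tangent condition forces GF to be normal to FM, with radius 5.7, so the center G sits 5.7 in from both sides at G = (24.40, -40.40). Then |NG| = |G − N| = 47.20.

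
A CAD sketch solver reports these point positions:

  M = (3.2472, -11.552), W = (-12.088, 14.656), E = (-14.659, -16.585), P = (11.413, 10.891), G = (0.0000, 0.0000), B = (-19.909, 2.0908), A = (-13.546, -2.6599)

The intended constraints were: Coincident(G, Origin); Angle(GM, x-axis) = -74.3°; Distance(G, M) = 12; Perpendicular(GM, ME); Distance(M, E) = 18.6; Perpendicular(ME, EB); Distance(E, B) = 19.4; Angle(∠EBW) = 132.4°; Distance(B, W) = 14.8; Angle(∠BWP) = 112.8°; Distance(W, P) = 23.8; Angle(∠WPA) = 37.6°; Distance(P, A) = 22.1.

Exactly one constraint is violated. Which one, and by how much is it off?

Distance(P, A) = 22.1 — off by 6.30.

G = (0.00, 0.00) ✓; GM at -74.30° ✓; |GM| = 12.00 ✓; ∠(GM, ME) = 90.00° ✓; |ME| = 18.60 ✓; ∠(ME, EB) = 90.00° ✓; |EB| = 19.40 ✓; ∠EBW = 132.4° ✓; |BW| = 14.80 ✓; ∠BWP = 112.8° ✓; |WP| = 23.80 ✓; ∠WPA = 37.60° ✓; |PA| = 28.40 ✗.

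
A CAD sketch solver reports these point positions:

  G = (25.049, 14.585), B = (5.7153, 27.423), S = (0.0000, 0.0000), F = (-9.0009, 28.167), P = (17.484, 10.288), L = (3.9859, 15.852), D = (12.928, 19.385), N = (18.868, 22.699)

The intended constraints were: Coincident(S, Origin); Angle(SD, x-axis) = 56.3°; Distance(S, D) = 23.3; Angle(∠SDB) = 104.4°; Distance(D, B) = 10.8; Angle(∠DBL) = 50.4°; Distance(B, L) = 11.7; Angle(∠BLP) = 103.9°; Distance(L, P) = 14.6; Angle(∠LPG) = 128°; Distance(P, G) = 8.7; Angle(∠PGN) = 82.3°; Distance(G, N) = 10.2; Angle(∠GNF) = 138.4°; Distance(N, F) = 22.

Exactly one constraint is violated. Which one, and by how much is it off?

Distance(N, F) = 22 — off by 6.40.

S = (0.00, 0.00) ✓; SD at 56.30° ✓; |SD| = 23.30 ✓; ∠SDB = 104.4° ✓; |DB| = 10.80 ✓; ∠DBL = 50.40° ✓; |BL| = 11.70 ✓; ∠BLP = 103.9° ✓; |LP| = 14.60 ✓; ∠LPG = 128.0° ✓; |PG| = 8.700 ✓; ∠PGN = 82.30° ✓; |GN| = 10.20 ✓; ∠GNF = 138.4° ✓; |NF| = 28.40 ✗.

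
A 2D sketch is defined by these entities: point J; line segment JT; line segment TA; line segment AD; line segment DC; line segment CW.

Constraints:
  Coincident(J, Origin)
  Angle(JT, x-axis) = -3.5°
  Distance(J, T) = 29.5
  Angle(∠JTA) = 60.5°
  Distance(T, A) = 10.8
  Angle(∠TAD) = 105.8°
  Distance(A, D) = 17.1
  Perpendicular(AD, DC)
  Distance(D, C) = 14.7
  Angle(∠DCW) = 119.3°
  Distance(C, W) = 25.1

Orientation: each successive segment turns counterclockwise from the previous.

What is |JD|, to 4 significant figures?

9.268

J is at the origin; JT runs at -3.5° with length 29.5, so T = (29.44, -1.801). ∠JTA = 60.5° gives TA at 116.0° from the x-axis; with |TA| = 10.8, A = (24.71, 7.906). ∠TAD = 105.8° gives AD at -169.8° from the x-axis; with |AD| = 17.1, D = (7.881, 4.878). Then |JD| = |D − J| = 9.268.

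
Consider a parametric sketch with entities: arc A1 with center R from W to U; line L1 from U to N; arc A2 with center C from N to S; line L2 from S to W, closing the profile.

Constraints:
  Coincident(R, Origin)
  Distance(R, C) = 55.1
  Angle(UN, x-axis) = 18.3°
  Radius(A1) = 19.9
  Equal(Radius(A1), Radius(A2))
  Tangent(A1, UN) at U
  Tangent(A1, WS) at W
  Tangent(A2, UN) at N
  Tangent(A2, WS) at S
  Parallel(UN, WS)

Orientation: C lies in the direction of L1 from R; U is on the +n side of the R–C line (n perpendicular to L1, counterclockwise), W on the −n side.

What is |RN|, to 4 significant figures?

58.58

The slot axis is L1's direction at 18.3°, so u = (cos 18.3°, sin 18.3°) = (0.9494, 0.3140) and n = (−sin 18.3°, cos 18.3°) = (-0.3140, 0.9494). R is at the origin and C lies 55.1 along u from R, so C = 55.1·u = (52.31, 17.30). Tangency of A1 to both parallel lines with radius 19.9 puts U and W at R ± 19.9·n: U = (-6.248, 18.89), W = (6.248, -18.89). Equal radii place N and S the same way about C: N = C + 19.9·n = (46.06, 36.19), S = C − 19.9·n = (58.56, -1.593). Then |RN| = |N − R| = 58.58.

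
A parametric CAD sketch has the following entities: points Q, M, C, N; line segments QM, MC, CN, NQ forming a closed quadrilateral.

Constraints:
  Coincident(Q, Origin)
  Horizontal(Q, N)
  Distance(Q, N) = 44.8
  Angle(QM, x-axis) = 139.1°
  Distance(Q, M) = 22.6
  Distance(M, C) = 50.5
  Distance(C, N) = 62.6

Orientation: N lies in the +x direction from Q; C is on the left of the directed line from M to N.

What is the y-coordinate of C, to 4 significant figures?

54.54

Q is at the origin; QN is horizontal with |QN| = 44.8 and N in +x, so N = (44.8, 0). QM runs at 139.1° with |QM| = 22.6, so M = (-17.08, 14.80). C is determined by |MC| = 50.5 and |CN| = 62.6 together: it lies at the intersection of circle(M, 50.5) and circle(N, 62.6). With |MN| = 63.63, the foot of the radical line on MN is 21.06 from M and the perpendicular offset is √(50.5² − 21.06²) = 45.90. Taking the left-of-MN solution: C = (14.07, 54.54).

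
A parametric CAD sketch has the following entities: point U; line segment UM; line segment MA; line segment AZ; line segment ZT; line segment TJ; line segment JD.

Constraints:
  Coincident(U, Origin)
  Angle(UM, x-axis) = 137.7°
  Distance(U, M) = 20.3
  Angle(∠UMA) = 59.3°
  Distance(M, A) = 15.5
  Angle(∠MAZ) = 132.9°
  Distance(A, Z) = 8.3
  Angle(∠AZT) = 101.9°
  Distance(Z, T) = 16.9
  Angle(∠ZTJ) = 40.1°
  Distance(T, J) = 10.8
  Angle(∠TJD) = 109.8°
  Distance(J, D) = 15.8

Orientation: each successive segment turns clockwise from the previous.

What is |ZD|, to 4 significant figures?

5.123

∠ZTJ = 40.1° gives TJ at 111.9° from the x-axis; with |TJ| = 10.8, J = (-2.318, 7.997). ∠TJD = 109.8° gives JD at 41.70° from the x-axis; with |JD| = 15.8, D = (9.479, 18.51). Then |ZD| = |D − Z| = 5.123.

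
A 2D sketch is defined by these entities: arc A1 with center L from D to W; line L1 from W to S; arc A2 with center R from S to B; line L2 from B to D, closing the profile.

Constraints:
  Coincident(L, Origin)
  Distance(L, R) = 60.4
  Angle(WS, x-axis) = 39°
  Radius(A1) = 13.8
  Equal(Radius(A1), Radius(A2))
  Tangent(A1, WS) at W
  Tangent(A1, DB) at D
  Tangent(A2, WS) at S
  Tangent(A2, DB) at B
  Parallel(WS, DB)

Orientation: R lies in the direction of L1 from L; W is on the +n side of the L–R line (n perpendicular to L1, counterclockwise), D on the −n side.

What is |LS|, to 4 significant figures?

61.96

Tangency of A1 to both parallel lines with radius 13.8 puts W and D at L ± 13.8·n: W = (-8.685, 10.72), D = (8.685, -10.72). Equal radii place S and B the same way about R: S = R + 13.8·n = (38.25, 48.74), B = R − 13.8·n = (55.62, 27.29). Then |LS| = |S − L| = 61.96.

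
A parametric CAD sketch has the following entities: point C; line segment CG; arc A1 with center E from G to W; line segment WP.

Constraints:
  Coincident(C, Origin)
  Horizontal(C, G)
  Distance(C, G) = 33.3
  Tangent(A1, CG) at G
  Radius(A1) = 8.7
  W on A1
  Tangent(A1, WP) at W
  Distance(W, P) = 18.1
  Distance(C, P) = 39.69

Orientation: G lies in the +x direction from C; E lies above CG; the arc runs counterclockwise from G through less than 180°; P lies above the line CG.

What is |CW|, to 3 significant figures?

42.4

Checks: |EW| = 8.700 ✓; ∠(EW, WP) = 90.00° ✓; |WP| = 18.10 ✓; |CP| = 39.69 ✓.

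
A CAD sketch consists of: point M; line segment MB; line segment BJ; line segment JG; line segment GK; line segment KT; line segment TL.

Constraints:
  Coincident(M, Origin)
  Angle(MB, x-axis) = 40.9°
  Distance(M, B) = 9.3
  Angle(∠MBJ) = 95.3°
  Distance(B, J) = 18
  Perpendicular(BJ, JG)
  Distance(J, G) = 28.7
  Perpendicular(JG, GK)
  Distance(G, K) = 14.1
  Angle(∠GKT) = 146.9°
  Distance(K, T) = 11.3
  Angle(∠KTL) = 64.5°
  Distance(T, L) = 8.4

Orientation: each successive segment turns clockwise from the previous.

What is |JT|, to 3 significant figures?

32.6

M is at the origin; MB runs at 40.9° with length 9.3, so B = (7.03, 6.09). ∠MBJ = 95.3° gives BJ at -43.8° from the x-axis; with |BJ| = 18.0, J = (20.0, -6.37). The perpendicularity gives JG at right angles to BJ, so JG runs at -134°; with |JG| = 28.7, G = (0.157, -27.1). The perpendicularity gives GK at right angles to JG, so GK runs at 136°; with |GK| = 14.1, K = (-10.0, -17.3). ∠GKT = 146.9° gives KT at 103° from the x-axis; with |KT| = 11.3, T = (-12.6, -6.32). Then |JT| = |T − J| = 32.6.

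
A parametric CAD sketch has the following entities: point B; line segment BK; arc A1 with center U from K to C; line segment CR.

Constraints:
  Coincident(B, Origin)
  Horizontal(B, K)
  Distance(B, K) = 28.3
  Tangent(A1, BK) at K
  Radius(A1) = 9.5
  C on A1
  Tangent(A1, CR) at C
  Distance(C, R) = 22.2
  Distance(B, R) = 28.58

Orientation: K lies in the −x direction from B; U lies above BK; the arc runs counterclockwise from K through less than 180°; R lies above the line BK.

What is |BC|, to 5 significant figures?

20.385

B is at the origin; BK is horizontal with |BK| = 28.3 and K on the −x side, so K = (-28.300, 0.0000). Tangency of A1 to BK means the radius UK is perpendicular to BK, so U = K + (0, 9.5) = (-28.300, 9.5000). Since UC ⟂ CR (tangency), |UR| = √(9.5² + 22.2²) = 24.147 regardless of where C sits on A1. So R lies on both circle(B, 28.58) and circle(U, 24.147); the above-BK intersection is R = (-11.022, 26.369). C is the foot of the tangent from R: C = (-19.524, 5.8617).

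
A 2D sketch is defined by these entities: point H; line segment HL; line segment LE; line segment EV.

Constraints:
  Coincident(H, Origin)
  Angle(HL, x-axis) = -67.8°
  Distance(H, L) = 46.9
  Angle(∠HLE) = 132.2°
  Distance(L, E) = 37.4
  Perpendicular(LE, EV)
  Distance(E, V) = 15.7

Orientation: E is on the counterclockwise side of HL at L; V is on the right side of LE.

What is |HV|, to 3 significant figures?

85.4

H is at the origin; HL runs at -67.8° with length 46.9, so L = 46.9·(cos -67.8°, sin -67.8°) = (17.7, -43.4). ∠HLE = 132.2°, so LE runs at -67.8° + (180° − 132.2°) = -20.0° from the x-axis; with |LE| = 37.4, E = L + 37.4·(cos -20.0°, sin -20.0°) = (52.9, -56.2). LE ⟂ EV; with |EV| = 15.7 on the right of LE, V = E + 15.7·(-0.342, -0.940) = (47.5, -71.0). Then |HV| = |V − H| = 85.4.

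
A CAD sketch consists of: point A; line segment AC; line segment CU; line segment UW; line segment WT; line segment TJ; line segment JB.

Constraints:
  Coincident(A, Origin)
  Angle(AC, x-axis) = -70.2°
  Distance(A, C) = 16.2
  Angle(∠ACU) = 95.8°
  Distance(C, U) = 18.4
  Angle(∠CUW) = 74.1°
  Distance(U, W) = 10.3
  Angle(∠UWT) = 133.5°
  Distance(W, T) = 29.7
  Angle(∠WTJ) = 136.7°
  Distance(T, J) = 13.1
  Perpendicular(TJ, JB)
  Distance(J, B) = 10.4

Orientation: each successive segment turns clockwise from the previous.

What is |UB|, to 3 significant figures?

40.2

∠WTJ = 136.7° gives TJ at 9.90° from the x-axis; with |TJ| = 13.1, J = (17.9, 13.0). TJ ⟂ JB, so JB runs at -80.1°; with |JB| = 10.4, B = (19.6, 2.75). Then |UB| = |B − U| = 40.2.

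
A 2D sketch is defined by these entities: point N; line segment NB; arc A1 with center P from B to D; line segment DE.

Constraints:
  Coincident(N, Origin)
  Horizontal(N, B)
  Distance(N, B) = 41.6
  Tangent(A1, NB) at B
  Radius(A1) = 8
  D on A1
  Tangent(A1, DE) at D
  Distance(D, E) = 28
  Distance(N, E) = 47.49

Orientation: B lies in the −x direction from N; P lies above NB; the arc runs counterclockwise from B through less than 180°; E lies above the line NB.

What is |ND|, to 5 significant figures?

34.434

Checks: |NB| = 41.60 ✓; |PD| = 8.000 ✓; ∠(PD, DE) = 90.00° ✓; |DE| = 28.00 ✓; |NE| = 47.49 ✓.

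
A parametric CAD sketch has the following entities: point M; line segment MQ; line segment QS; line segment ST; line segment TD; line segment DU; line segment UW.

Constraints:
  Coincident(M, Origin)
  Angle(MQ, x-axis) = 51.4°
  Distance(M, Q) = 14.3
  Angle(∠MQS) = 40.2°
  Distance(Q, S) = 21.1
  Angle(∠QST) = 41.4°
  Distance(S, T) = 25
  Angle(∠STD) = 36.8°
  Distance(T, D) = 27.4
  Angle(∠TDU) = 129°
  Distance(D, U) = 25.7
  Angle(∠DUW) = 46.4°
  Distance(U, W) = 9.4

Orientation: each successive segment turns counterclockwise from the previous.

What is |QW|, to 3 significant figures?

31.0

∠TDU = 129.0° gives DU at 164° from the x-axis; with |DU| = 25.7, U = (-25.6, 26.8). ∠DUW = 46.4° gives UW at -62.4° from the x-axis; with |UW| = 9.4, W = (-21.2, 18.5). Then |QW| = |W − Q| = 31.0.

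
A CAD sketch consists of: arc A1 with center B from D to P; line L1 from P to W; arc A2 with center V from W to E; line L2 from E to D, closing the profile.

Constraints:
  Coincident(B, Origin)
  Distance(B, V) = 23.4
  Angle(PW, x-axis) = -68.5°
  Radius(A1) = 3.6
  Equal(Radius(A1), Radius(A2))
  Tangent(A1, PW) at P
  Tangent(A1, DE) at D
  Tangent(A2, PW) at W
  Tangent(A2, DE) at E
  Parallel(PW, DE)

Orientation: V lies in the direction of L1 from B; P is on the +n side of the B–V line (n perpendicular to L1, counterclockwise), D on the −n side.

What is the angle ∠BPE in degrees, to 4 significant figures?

72.90°

The slot axis is L1's direction at -68.5°, so u = (cos -68.5°, sin -68.5°) = (0.3665, -0.9304) and n = (−sin -68.5°, cos -68.5°) = (0.9304, 0.3665). B is at the origin and V lies 23.4 along u from B, so V = 23.4·u = (8.576, -21.77). Tangency of A1 to both parallel lines with radius 3.6 puts P and D at B ± 3.6·n: P = (3.350, 1.319), D = (-3.350, -1.319). Equal radii place W and E the same way about V: W = V + 3.6·n = (11.93, -20.45), E = V − 3.6·n = (5.227, -23.09). Then cos ∠BPE = PB·PE / (|PB||PE|), giving 72.90°.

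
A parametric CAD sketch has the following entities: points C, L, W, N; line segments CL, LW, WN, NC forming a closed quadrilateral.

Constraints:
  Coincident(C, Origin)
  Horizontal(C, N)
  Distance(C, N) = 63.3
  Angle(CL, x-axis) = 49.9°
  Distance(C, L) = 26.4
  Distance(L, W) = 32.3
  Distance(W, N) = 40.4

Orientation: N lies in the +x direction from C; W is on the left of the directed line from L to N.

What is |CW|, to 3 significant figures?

57.8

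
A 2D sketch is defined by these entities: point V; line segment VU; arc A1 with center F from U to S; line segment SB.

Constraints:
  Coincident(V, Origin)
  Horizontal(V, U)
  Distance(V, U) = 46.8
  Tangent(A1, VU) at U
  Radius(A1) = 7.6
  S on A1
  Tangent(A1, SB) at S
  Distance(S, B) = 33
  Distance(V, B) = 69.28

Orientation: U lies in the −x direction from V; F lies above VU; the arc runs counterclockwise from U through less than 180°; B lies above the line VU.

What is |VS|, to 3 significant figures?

41.8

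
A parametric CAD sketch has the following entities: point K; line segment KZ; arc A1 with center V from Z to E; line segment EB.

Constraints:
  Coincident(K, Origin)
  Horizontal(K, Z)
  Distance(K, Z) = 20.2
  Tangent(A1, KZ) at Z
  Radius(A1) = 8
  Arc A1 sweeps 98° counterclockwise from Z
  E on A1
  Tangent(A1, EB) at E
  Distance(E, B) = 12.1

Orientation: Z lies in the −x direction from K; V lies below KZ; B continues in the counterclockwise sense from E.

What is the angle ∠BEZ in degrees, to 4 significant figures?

131.0°

K is at the origin; K and Z share the same y with |KZ| = 20.2 and Z on the −x side, so Z = (-20.20, 0.000). Tangency of A1 to KZ means the radius VZ is perpendicular to KZ, so V = Z + (0, -8) = (-20.20, -8.000). On A1, Z sits at bearing 90° from V; a 98° counterclockwise sweep puts E at bearing 188°, so E = V + 8.0·(cos 188°, sin 188°) = (-28.12, -9.113). Since A1 is tangent to EB there, VE ⟂ EB, so EB runs along (−sin 188°, cos 188°); with |EB| = 12.1, B = (-26.44, -21.10). Then cos ∠BEZ = EB·EZ / (|EB||EZ|), giving 131.0°.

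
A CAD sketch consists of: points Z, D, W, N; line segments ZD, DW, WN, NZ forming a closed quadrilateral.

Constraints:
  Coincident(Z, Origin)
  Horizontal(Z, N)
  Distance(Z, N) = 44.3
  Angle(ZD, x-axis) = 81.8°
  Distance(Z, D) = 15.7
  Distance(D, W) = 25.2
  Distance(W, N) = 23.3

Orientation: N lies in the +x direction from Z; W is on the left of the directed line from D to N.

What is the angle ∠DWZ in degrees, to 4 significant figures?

29.15°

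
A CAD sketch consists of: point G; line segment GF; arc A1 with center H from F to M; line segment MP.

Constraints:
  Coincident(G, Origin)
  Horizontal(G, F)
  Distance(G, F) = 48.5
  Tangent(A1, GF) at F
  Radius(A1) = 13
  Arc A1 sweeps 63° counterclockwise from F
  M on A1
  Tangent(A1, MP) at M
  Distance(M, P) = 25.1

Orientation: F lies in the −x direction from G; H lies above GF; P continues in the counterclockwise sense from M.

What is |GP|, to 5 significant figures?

38.979

G is at the origin; G and F share the same y with |GF| = 48.5 and F on the −x side, so F = (-48.500, 0.0000). A1 meets GF tangentially, so HF is at right angles to GF, so H = F + (0, 13) = (-48.500, 13.000). On A1, F sits at bearing -90° from H; a 63° counterclockwise sweep puts M at bearing -27°, so M = H + 13.0·(cos -27°, sin -27°) = (-36.917, 7.0981). The tangent condition forces HM to be normal to MP, so MP runs along (−sin -27°, cos -27°); with |MP| = 25.1, P = (-25.522, 29.462). Then |GP| = |P − G| = 38.979.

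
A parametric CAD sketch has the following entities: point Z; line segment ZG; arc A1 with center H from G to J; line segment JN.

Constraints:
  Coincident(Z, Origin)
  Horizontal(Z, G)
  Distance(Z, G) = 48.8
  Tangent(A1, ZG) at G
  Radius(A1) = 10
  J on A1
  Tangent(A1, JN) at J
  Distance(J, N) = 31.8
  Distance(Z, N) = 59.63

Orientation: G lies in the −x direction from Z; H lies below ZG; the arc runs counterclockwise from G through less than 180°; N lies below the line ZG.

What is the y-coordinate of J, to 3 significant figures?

-15.0

Checks: |HJ| = 10.00 ✓; ∠(HJ, JN) = 90.00° ✓; |JN| = 31.80 ✓; |ZN| = 59.63 ✓.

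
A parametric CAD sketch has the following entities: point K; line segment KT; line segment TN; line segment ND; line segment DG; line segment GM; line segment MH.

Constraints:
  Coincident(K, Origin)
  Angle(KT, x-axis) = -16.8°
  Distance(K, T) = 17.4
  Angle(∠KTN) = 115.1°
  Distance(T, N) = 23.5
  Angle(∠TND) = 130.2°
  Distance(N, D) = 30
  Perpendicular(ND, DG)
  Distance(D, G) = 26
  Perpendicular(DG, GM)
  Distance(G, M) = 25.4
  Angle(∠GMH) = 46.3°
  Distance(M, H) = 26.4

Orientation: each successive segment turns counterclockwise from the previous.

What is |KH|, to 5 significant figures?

40.808

K is at the origin; KT runs at -16.8° with length 17.4, so T = (16.657, -5.0292). ∠KTN = 115.1° gives TN at 48.100° from the x-axis; with |TN| = 23.5, N = (32.351, 12.462). ∠TND = 130.2° gives ND at 97.900° from the x-axis; with |ND| = 30.0, D = (28.228, 42.177). The perpendicularity gives DG at right angles to ND, so DG runs at -172.10°; with |DG| = 26.0, G = (2.4748, 38.604). DG is perpendicular to GM, so GM runs at -82.100°; with |GM| = 25.4, M = (5.9659, 13.445). ∠GMH = 46.3° gives MH at 51.600° from the x-axis; with |MH| = 26.4, H = (22.364, 34.134). Then |KH| = |H − K| = 40.808.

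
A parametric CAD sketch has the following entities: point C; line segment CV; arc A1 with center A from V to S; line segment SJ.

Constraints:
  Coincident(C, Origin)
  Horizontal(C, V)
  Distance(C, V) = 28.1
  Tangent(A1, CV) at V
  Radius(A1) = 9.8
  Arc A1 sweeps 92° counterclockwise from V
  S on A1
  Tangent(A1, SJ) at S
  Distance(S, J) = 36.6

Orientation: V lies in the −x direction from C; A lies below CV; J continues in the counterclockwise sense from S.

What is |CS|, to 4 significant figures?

39.23

C is at the origin; C and V share the same y with |CV| = 28.1 and V on the −x side, so V = (-28.10, 0.000). A1 meets CV tangentially, so AV is at right angles to CV, so A = V + (0, -9.8) = (-28.10, -9.800). On A1, V sits at bearing 90° from A; a 92° counterclockwise sweep puts S at bearing 182°, so S = A + 9.8·(cos 182°, sin 182°) = (-37.89, -10.14). Then |CS| = |S − C| = 39.23.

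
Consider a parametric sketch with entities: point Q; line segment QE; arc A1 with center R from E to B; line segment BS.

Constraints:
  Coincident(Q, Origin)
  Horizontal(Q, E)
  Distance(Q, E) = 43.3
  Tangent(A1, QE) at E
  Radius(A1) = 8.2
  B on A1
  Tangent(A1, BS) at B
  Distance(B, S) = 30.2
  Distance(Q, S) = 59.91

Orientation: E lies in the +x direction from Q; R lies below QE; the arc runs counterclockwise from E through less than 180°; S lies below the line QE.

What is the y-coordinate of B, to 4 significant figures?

-10.80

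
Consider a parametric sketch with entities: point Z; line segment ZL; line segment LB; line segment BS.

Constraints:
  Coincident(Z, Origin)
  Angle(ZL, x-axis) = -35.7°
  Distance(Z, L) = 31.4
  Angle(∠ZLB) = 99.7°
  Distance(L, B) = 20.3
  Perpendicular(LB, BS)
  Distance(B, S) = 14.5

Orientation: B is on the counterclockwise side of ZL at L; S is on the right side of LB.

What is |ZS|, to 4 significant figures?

52.16

Z is at the origin; ZL runs at -35.7° with length 31.4, so L = 31.4·(cos -35.7°, sin -35.7°) = (25.50, -18.32). ∠ZLB = 99.7°, so LB runs at -35.7° + (180° − 99.7°) = 44.60° from the x-axis; with |LB| = 20.3, B = L + 20.3·(cos 44.60°, sin 44.60°) = (39.95, -4.069). LB is perpendicular to BS; with |BS| = 14.5 on the right of LB, S = B + 14.5·(0.7022, -0.7120) = (50.13, -14.39). Then |ZS| = |S − Z| = 52.16.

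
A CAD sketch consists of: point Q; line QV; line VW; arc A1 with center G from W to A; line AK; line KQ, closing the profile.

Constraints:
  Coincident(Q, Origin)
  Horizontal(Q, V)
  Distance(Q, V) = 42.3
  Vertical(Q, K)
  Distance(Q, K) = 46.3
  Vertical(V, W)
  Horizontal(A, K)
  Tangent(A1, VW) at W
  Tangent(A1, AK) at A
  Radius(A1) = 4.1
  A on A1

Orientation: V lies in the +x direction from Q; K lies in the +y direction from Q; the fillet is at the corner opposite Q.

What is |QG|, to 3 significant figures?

56.9

Q is at the origin; QV is horizontal with |QV| = 42.3 and V on the +x side, so V = (42.3, 0.00). Q and K share the same x with |QK| = 46.3 and K on the +y side, so K = (0.00, 46.3). The virtual corner opposite Q is at (42.3, 46.3). Since A1 is tangent to VW there, GW ⟂ VW and tangency of A1 to AK means the radius GA is perpendicular to AK, with radius 4.1, so the center G sits 4.1 in from both sides at G = (38.2, 42.2). Then |QG| = |G − Q| = 56.9.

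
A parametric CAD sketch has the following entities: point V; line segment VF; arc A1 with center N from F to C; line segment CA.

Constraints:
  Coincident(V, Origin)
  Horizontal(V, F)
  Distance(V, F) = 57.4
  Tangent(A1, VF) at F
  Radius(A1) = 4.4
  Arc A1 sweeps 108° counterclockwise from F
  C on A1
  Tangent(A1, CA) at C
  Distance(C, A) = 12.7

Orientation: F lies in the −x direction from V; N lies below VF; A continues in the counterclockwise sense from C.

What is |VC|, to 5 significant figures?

61.853

V is at the origin; V and F share the same y with |VF| = 57.4 and F on the −x side, so F = (-57.400, 0.0000). A1 meets VF tangentially, so NF is at right angles to VF, so N = F + (0, -4.4) = (-57.400, -4.4000). On A1, F sits at bearing 90° from N; a 108° counterclockwise sweep puts C at bearing 198°, so C = N + 4.4·(cos 198°, sin 198°) = (-61.585, -5.7597). Then |VC| = |C − V| = 61.853.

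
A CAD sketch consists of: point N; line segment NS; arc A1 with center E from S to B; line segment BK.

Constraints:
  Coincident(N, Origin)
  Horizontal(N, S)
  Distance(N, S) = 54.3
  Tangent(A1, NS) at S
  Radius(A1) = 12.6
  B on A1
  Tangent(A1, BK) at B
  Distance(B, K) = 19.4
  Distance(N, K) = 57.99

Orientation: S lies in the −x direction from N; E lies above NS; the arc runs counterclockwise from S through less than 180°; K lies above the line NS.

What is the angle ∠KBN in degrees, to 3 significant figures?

124°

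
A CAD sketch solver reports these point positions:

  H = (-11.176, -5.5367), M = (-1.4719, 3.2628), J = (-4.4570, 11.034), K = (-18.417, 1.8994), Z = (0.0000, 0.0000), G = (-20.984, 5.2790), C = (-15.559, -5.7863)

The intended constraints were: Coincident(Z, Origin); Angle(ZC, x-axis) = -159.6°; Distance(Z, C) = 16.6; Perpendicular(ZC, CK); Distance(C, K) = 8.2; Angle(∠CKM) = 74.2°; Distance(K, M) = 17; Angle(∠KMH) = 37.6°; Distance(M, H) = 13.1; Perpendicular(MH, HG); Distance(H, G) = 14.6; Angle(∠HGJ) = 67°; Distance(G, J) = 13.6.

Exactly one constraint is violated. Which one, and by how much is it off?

Distance(G, J) = 13.6 — off by 3.90.

Z = (0.00, 0.00) ✓; ZC at -159.6° ✓; |ZC| = 16.60 ✓; ∠(ZC, CK) = 90.00° ✓; |CK| = 8.200 ✓; ∠CKM = 74.20° ✓; |KM| = 17.00 ✓; ∠KMH = 37.60° ✓; |MH| = 13.10 ✓; ∠(MH, HG) = 90.00° ✓; |HG| = 14.60 ✓; ∠HGJ = 67.00° ✓; |GJ| = 17.50 ✗.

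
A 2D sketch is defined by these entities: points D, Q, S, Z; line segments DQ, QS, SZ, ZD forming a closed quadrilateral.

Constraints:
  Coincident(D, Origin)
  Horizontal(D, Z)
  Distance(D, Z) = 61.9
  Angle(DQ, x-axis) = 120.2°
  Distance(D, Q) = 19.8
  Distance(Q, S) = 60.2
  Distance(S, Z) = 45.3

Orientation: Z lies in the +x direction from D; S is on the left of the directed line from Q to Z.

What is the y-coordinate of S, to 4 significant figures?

41.98

Checks: |QS| = 60.20 ✓; |SZ| = 45.30 ✓.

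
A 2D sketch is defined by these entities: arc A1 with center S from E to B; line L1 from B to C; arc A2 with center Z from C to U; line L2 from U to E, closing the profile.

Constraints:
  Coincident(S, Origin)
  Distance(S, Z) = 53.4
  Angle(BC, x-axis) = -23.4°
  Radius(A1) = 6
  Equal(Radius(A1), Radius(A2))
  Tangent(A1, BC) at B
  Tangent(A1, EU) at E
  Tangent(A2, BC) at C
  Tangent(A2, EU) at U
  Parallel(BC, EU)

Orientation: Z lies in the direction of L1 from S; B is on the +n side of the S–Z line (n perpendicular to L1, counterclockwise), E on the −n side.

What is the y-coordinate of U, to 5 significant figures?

-26.714

Tangency of A1 to both parallel lines with radius 6.0 puts B and E at S ± 6.0·n: B = (2.3829, 5.5065), E = (-2.3829, -5.5065). Equal radii place C and U the same way about Z: C = Z + 6.0·n = (51.391, -15.701), U = Z − 6.0·n = (46.625, -26.714). So U.y = -26.714.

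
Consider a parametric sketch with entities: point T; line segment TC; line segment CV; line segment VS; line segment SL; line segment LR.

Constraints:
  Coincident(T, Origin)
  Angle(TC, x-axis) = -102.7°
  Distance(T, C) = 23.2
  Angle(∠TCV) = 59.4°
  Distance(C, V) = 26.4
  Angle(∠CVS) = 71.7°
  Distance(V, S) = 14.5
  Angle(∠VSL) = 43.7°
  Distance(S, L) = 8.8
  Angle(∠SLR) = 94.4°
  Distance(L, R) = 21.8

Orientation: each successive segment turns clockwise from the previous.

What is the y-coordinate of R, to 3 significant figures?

-0.915

T is at the origin; TC runs at -102.7° with length 23.2, so C = (-5.10, -22.6). ∠TCV = 59.4° gives CV at 137° from the x-axis; with |CV| = 26.4, V = (-24.3, -4.53). ∠CVS = 71.7° gives VS at 28.4° from the x-axis; with |VS| = 14.5, S = (-11.6, 2.37). ∠VSL = 43.7° gives SL at -108° from the x-axis; with |SL| = 8.8, L = (-14.3, -6.00). ∠SLR = 94.4° gives LR at 166° from the x-axis; with |LR| = 21.8, R = (-35.5, -0.915). So R.y = -0.915.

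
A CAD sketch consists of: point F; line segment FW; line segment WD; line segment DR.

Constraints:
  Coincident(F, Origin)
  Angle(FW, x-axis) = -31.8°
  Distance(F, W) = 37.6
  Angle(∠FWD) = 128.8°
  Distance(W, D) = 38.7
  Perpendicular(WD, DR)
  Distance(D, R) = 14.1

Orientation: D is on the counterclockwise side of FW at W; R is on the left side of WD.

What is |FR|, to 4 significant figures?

64.09

F is at the origin; FW runs at -31.8° with length 37.6, so W = 37.6·(cos -31.8°, sin -31.8°) = (31.96, -19.81). ∠FWD = 128.8°, so WD runs at -31.8° + (180° − 128.8°) = 19.40° from the x-axis; with |WD| = 38.7, D = W + 38.7·(cos 19.40°, sin 19.40°) = (68.46, -6.959). WD ⟂ DR; with |DR| = 14.1 on the left of WD, R = D + 14.1·(-0.3322, 0.9432) = (63.78, 6.341). Then |FR| = |R − F| = 64.09.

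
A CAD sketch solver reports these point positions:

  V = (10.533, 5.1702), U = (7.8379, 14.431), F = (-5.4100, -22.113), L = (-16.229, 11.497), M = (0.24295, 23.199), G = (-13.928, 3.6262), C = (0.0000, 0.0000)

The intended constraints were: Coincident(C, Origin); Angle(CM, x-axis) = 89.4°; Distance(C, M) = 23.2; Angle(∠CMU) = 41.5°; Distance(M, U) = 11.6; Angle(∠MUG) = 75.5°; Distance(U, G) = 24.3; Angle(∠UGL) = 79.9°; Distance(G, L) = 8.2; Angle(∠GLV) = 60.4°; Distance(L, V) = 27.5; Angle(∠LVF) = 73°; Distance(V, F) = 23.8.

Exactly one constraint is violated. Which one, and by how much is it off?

Distance(V, F) = 23.8 — off by 7.80.

C = (0.00, 0.00) ✓; CM at 89.40° ✓; |CM| = 23.20 ✓; ∠CMU = 41.50° ✓; |MU| = 11.60 ✓; ∠MUG = 75.50° ✓; |UG| = 24.30 ✓; ∠UGL = 79.90° ✓; |GL| = 8.200 ✓; ∠GLV = 60.40° ✓; |LV| = 27.50 ✓; ∠LVF = 73.00° ✓; |VF| = 31.60 ✗.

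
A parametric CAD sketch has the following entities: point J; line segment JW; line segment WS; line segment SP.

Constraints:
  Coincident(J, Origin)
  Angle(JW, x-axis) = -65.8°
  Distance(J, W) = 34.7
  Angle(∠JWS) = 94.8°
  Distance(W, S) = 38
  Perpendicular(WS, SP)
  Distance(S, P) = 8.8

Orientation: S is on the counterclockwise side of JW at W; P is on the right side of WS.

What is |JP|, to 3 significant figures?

59.6

∠JWS = 94.8°, so WS runs at -65.8° + (180° − 94.8°) = 19.4° from the x-axis; with |WS| = 38.0, S = W + 38.0·(cos 19.4°, sin 19.4°) = (50.1, -19.0). WS is perpendicular to SP; with |SP| = 8.8 on the right of WS, P = S + 8.8·(0.332, -0.943) = (53.0, -27.3). Then |JP| = |P − J| = 59.6.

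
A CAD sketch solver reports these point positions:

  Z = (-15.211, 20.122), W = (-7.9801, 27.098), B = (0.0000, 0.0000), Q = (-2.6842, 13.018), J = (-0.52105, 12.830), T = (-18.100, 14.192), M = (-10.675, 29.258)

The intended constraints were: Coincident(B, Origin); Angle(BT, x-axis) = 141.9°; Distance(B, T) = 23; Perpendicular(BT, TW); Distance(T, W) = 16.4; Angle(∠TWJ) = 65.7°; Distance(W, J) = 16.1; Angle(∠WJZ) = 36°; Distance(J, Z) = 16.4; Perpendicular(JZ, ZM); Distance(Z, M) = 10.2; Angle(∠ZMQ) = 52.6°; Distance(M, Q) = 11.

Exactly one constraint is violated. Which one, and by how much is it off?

Distance(M, Q) = 11 — off by 7.10.

B = (0.00, 0.00) ✓; BT at 141.9° ✓; |BT| = 23.00 ✓; ∠(BT, TW) = 90.00° ✓; |TW| = 16.40 ✓; ∠TWJ = 65.70° ✓; |WJ| = 16.10 ✓; ∠WJZ = 36.00° ✓; |JZ| = 16.40 ✓; ∠(JZ, ZM) = 90.00° ✓; |ZM| = 10.20 ✓; ∠ZMQ = 52.60° ✓; |MQ| = 18.10 ✗.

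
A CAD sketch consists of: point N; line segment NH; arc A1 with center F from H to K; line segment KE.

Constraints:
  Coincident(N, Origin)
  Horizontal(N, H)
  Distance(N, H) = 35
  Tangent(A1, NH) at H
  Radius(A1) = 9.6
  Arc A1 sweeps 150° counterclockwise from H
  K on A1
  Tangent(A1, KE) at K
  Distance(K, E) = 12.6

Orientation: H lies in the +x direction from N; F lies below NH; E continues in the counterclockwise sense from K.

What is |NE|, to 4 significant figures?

47.71

N is at the origin; N and H share the same y with |NH| = 35.0 and H on the +x side, so H = (35.00, 0.000). The tangent condition forces FH to be normal to NH, so F = H + (0, -9.6) = (35.00, -9.600). On A1, H sits at bearing 90° from F; a 150° counterclockwise sweep puts K at bearing 240°, so K = F + 9.6·(cos 240°, sin 240°) = (30.20, -17.91). The tangent condition forces FK to be normal to KE, so KE runs along (−sin 240°, cos 240°); with |KE| = 12.6, E = (41.11, -24.21). Then |NE| = |E − N| = 47.71.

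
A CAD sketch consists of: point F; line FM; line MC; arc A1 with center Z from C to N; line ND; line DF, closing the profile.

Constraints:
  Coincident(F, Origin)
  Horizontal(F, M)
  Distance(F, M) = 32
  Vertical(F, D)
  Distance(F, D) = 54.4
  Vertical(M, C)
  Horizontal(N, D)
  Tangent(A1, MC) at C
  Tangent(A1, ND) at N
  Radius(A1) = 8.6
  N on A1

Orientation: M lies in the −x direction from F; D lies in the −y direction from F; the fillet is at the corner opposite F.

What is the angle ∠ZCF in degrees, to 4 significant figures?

55.06°

F is at the origin; F and M share the same y with |FM| = 32.0 and M on the −x side, so M = (-32.00, 0.000). FD is vertical with |FD| = 54.4 and D on the −y side, so D = (0.000, -54.40). The virtual corner opposite F is at (-32.00, -54.40). A1 meets MC tangentially, so ZC is at right angles to MC and the tangent condition forces ZN to be normal to ND, with radius 8.6, so the center Z sits 8.6 in from both sides at Z = (-23.40, -45.80). That places the tangent points at C = (-32.00, -45.80) on MC and N = (-23.40, -54.40) on ND. Then cos ∠ZCF = CZ·CF / (|CZ||CF|), giving 55.06°.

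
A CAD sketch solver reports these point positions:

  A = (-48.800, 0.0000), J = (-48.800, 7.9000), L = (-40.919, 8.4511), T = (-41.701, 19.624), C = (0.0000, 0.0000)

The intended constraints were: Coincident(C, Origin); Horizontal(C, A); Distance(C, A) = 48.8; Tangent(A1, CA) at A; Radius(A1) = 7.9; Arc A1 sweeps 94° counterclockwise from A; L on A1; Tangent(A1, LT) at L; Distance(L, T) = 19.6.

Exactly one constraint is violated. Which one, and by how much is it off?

Distance(L, T) = 19.6 — off by 8.40.

C = (0.00, 0.00) ✓; C.y = 0.00, A.y = 0.00 ✓; |CA| = 48.80 ✓; ∠(JA, AC) = 90.00° ✓; |JA| = 7.900 ✓; bearing(J→L) − bearing(J→A) = 94.00° ✓; |JL| = 7.900 ✓; ∠(JL, LT) = 90.00° ✓; |LT| = 11.20 ✗.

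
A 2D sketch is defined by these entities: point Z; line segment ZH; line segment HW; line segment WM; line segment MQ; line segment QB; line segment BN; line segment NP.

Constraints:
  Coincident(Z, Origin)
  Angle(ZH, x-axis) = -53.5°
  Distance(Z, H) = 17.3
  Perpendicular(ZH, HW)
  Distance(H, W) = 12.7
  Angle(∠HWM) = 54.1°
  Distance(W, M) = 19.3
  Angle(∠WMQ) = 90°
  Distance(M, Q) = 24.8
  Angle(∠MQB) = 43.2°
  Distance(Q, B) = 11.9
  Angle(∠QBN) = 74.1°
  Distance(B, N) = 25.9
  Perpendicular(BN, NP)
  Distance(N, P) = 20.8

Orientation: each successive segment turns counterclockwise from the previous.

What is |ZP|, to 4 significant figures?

31.70

Z is at the origin; ZH runs at -53.5° with length 17.3, so H = (10.29, -13.91). ZH is perpendicular to HW, so HW runs at 36.50°; with |HW| = 12.7, W = (20.50, -6.352). ∠HWM = 54.1° gives WM at 162.4° from the x-axis; with |WM| = 19.3, M = (2.103, -0.5167). ∠WMQ = 90.0° gives MQ at -107.6° from the x-axis; with |MQ| = 24.8, Q = (-5.396, -24.16). ∠MQB = 43.2° gives QB at 29.20° from the x-axis; with |QB| = 11.9, B = (4.992, -18.35). ∠QBN = 74.1° gives BN at 135.1° from the x-axis; with |BN| = 25.9, N = (-13.35, -0.06826). The perpendicularity gives NP at right angles to BN, so NP runs at -134.9°; with |NP| = 20.8, P = (-28.04, -14.80). Then |ZP| = |P − Z| = 31.70.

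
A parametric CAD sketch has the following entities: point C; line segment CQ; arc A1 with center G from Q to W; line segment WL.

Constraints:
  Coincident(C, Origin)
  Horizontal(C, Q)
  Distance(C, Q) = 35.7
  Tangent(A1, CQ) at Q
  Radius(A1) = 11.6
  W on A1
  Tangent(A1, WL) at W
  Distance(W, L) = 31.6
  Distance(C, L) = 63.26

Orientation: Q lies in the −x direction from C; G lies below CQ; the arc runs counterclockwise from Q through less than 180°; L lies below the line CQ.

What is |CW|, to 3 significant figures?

48.8

C is at the origin; CQ is horizontal with |CQ| = 35.7 and Q on the −x side, so Q = (-35.7, 0.00). Tangency of A1 to CQ means the radius GQ is perpendicular to CQ, so G = Q + (0, -11.6) = (-35.7, -11.6). Since GW ⟂ WL (tangency), |GL| = √(11.6² + 31.6²) = 33.7 regardless of where W sits on A1. So L lies on both circle(C, 63.26) and circle(G, 33.7); the below-CQ intersection is L = (-45.7, -43.7). W is the foot of the tangent from L: W = (-47.3, -12.2).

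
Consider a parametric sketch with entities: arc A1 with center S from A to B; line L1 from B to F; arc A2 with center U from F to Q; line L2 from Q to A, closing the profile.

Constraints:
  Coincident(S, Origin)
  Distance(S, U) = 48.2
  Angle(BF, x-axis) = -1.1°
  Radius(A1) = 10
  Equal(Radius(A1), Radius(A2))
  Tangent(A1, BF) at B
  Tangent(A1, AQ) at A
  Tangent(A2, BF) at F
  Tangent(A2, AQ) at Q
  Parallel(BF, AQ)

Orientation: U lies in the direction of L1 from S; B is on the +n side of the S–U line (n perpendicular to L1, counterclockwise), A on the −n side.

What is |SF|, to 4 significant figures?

49.23

Tangency of A1 to both parallel lines with radius 10.0 puts B and A at S ± 10.0·n: B = (0.1920, 9.998), A = (-0.1920, -9.998). Equal radii place F and Q the same way about U: F = U + 10.0·n = (48.38, 9.073), Q = U − 10.0·n = (48.00, -10.92). Then |SF| = |F − S| = 49.23.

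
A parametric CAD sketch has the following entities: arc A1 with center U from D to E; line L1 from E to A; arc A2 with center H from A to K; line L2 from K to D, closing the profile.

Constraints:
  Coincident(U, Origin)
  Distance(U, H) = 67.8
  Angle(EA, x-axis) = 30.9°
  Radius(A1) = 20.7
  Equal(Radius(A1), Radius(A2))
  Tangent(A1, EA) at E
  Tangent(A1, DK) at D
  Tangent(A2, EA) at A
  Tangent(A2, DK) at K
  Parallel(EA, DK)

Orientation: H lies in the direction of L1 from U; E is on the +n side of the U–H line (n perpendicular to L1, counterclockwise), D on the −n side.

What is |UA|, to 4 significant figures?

70.89

Tangency of A1 to both parallel lines with radius 20.7 puts E and D at U ± 20.7·n: E = (-10.63, 17.76), D = (10.63, -17.76). Equal radii place A and K the same way about H: A = H + 20.7·n = (47.55, 52.58), K = H − 20.7·n = (68.81, 17.06). Then |UA| = |A − U| = 70.89.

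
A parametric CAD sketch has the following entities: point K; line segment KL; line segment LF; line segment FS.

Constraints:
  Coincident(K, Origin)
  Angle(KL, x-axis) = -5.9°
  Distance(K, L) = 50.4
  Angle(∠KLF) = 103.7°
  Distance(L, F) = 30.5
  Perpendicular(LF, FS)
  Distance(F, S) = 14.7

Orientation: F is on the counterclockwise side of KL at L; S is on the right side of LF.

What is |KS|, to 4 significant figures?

76.51

∠KLF = 103.7°, so LF runs at -5.9° + (180° − 103.7°) = 70.40° from the x-axis; with |LF| = 30.5, F = L + 30.5·(cos 70.40°, sin 70.40°) = (60.36, 23.55). The perpendicularity gives FS at right angles to LF; with |FS| = 14.7 on the right of LF, S = F + 14.7·(0.9421, -0.3355) = (74.21, 18.62). Then |KS| = |S − K| = 76.51.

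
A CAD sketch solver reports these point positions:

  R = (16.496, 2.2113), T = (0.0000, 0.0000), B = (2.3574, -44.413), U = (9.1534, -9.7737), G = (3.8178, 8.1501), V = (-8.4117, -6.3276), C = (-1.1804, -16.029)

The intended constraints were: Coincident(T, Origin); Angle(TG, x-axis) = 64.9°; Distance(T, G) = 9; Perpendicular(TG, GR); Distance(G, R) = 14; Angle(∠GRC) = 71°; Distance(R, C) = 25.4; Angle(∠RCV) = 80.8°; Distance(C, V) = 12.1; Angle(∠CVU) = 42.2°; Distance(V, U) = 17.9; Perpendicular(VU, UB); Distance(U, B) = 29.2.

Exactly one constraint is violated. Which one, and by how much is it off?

Distance(U, B) = 29.2 — off by 6.10.

T = (0.00, 0.00) ✓; TG at 64.90° ✓; |TG| = 9.000 ✓; ∠(TG, GR) = 90.00° ✓; |GR| = 14.00 ✓; ∠GRC = 71.00° ✓; |RC| = 25.40 ✓; ∠RCV = 80.80° ✓; |CV| = 12.10 ✓; ∠CVU = 42.20° ✓; |VU| = 17.90 ✓; ∠(VU, UB) = 90.00° ✓; |UB| = 35.30 ✗.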